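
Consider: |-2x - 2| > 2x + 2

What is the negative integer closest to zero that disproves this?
Testing negative integers from -1 downward:
x = -1: LHS = |-2·(-1) - 2| = |0| = 0, RHS = 2·(-1) + 2 = 0; 0 > 0 — FAILS  ← closest negative counterexample to 0

Answer: x = -1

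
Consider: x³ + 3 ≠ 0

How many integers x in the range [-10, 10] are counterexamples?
Track d = LHS − RHS over the integers in [-10, 10]. Equality would need d = 0, but d changes sign only between consecutive integers, jumping over 0:
x = -2: LHS = (-2)³ + 3 = -5; -5 ≠ 0 — holds  (d = -5)
x = -1: LHS = (-1)³ + 3 = 2; 2 ≠ 0 — holds  (d = 2)
Away from these crossings d keeps a constant sign, and checking every integer in [-10, 10] confirms d ≠ 0 throughout. Hence the two sides are never equal, so the relation holds for every integer in [-10, 10].

No counterexample appears in that range.

Answer: 0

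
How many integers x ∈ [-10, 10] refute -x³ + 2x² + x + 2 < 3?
Counterexamples in [-10, 10]: {-10, -9, -8, -7, -6, -5, -4, -3, -2, -1, 1, 2}.

Counting them gives 12 values.

Answer: 12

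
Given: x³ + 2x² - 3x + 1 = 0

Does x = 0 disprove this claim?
Substitute x = 0 into the relation:
x = 0: LHS = 0³ + 2·0² - 3·0 + 1 = 1; 1 = 0 — FAILS

Since the claim fails at x = 0, this value is a counterexample.

Answer: Yes, x = 0 is a counterexample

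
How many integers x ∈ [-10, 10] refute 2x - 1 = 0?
Counterexamples in [-10, 10]: {-10, -9, -8, -7, -6, -5, -4, -3, -2, -1, 0, 1, 2, 3, 4, 5, 6, 7, 8, 9, 10}.

Counting them gives 21 values.

Answer: 21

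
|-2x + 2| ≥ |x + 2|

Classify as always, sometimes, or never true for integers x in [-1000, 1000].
Holds at x = 0: LHS = |-2·0 + 2| = |2| = 2, RHS = |0 + 2| = |2| = 2; 2 ≥ 2 — holds
Fails at x = 1: LHS = |-2·1 + 2| = |0| = 0, RHS = |1 + 2| = |3| = 3; 0 ≥ 3 — FAILS
It is satisfied by some integers in the range but not all.

Answer: Sometimes true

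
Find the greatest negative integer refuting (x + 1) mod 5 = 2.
Testing negative integers from -1 downward:
x = -1: LHS = ((-1) + 1) mod 5 = 0 mod 5 = 0; 0 = 2 — FAILS  ← closest negative counterexample to 0

Answer: x = -1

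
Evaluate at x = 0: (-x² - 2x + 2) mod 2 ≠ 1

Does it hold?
x = 0: LHS = (-0² - 2·0 + 2) mod 2 = 2 mod 2 = 0; 0 ≠ 1 — holds

The relation is satisfied at x = 0.

Answer: Yes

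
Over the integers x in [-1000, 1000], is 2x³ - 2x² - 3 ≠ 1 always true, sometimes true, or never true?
Track d = LHS − RHS over the integers in [-1000, 1000]. Equality would need d = 0, but d changes sign only between consecutive integers, jumping over 0:
x = 1: LHS = 2·1³ - 2·1² - 3 = -3; -3 ≠ 1 — holds  (d = -4)
x = 2: LHS = 2·2³ - 2·2² - 3 = 5; 5 ≠ 1 — holds  (d = 4)
Away from these crossings d keeps a constant sign, and checking every integer in [-1000, 1000] confirms d ≠ 0 throughout. Hence the two sides are never equal, so the relation holds for every integer in [-1000, 1000].

No counterexample exists.

Answer: Always true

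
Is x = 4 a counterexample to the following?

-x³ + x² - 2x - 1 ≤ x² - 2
Substitute x = 4 into the relation:
x = 4: LHS = -4³ + 4² - 2·4 - 1 = -57, RHS = 4² - 2 = 14; -57 ≤ 14 — holds

The claim holds here, so x = 4 is not a counterexample. (A counterexample exists elsewhere, e.g. x = 0.)

Answer: No, x = 4 is not a counterexample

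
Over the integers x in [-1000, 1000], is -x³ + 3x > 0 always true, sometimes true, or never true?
Holds at x = 1: LHS = -1³ + 3·1 = 2; 2 > 0 — holds
Fails at x = 0: LHS = -0³ + 3·0 = 0; 0 > 0 — FAILS
It is satisfied by some integers in the range but not all.

Answer: Sometimes true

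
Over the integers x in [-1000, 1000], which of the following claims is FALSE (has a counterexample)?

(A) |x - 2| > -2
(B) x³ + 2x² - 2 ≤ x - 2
(A) An absolute value is never negative, so the left side is ≥ 0 for every x, while the right side is -2. Tightest case in [-1000, 1000] is x = 2:
x = 2: LHS = |2 - 2| = |0| = 0; 0 > -2 — holds
Hence LHS − RHS is never zero or negative, i.e. LHS > RHS throughout, so the relation holds for every integer in [-1000, 1000].

(B) x = 1: LHS = 1³ + 2·1² - 2 = 1, RHS = 1 - 2 = -1; 1 ≤ -1 — FAILS

Only (B) has a counterexample.

Answer: B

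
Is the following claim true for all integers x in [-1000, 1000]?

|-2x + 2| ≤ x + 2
The claim fails at x = -1:
x = -1: LHS = |-2·(-1) + 2| = |4| = 4, RHS = (-1) + 2 = 1; 4 ≤ 1 — FAILS

Because a single integer refutes it, the statement is false.

Answer: False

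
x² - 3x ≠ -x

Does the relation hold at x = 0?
x = 0: LHS = 0² - 3·0 = 0, RHS = -0 = 0; 0 ≠ 0 — FAILS

The relation fails at x = 0, so x = 0 is a counterexample.

Answer: No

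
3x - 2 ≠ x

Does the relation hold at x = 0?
x = 0: LHS = 3·0 - 2 = -2; -2 ≠ 0 — holds

The relation is satisfied at x = 0.

Answer: Yes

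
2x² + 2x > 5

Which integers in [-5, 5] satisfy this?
Holds for: {-5, -4, -3, 2, 3, 4, 5}
Fails for: {-2, -1, 0, 1}

Answer: {-5, -4, -3, 2, 3, 4, 5}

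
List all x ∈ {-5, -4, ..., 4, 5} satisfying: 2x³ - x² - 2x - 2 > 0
Holds for: {2, 3, 4, 5}
Fails for: {-5, -4, -3, -2, -1, 0, 1}

Answer: {2, 3, 4, 5}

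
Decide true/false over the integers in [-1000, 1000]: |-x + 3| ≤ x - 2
The claim fails at x = 0:
x = 0: LHS = |-0 + 3| = |3| = 3, RHS = 0 - 2 = -2; 3 ≤ -2 — FAILS

Because a single integer refutes it, the statement is false.

Answer: False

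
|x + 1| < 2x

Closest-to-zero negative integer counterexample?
Testing negative integers from -1 downward:
x = -1: LHS = |(-1) + 1| = |0| = 0, RHS = 2·(-1) = -2; 0 < -2 — FAILS  ← closest negative counterexample to 0

Answer: x = -1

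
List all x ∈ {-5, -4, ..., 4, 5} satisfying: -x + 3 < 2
Holds for: {2, 3, 4, 5}
Fails for: {-5, -4, -3, -2, -1, 0, 1}

Answer: {2, 3, 4, 5}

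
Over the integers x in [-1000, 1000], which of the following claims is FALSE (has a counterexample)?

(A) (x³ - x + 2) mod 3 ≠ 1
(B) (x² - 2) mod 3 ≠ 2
(A) For a polynomial with integer coefficients, its value mod 3 depends only on x mod 3, so it suffices to check one representative of each residue class, x = 0, 1, 2:
x = 0: LHS = (0³ - 0 + 2) mod 3 = 2 mod 3 = 2; 2 ≠ 1 — holds
x = 1: LHS = (1³ - 1 + 2) mod 3 = 2 mod 3 = 2; 2 ≠ 1 — holds
x = 2: LHS = (2³ - 2 + 2) mod 3 = 8 mod 3 = 2; 2 ≠ 1 — holds
The relation holds in every residue class, so the relation holds for every integer in [-1000, 1000].

(B) x = 1: LHS = (1² - 2) mod 3 = (-1) mod 3 = 2; 2 ≠ 2 — FAILS

Only (B) has a counterexample.

Answer: B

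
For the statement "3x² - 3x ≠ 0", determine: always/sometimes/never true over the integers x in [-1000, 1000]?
Holds at x = -1: LHS = 3·(-1)² - 3·(-1) = 6; 6 ≠ 0 — holds
Fails at x = 0: LHS = 3·0² - 3·0 = 0; 0 ≠ 0 — FAILS
It is satisfied by some integers in the range but not all.

Answer: Sometimes true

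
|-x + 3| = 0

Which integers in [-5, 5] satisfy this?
Holds for: {3}
Fails for: {-5, -4, -3, -2, -1, 0, 1, 2, 4, 5}

Answer: {3}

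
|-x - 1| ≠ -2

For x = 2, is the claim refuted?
Substitute x = 2 into the relation:
x = 2: LHS = |-2 - 1| = |-3| = 3; 3 ≠ -2 — holds

The relation holds at x = 2, so it is not a counterexample.

Answer: No, x = 2 is not a counterexample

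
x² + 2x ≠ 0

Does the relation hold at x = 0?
x = 0: LHS = 0² + 2·0 = 0; 0 ≠ 0 — FAILS

The relation fails at x = 0, so x = 0 is a counterexample.

Answer: No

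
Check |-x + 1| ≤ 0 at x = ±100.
x = 100: LHS = |-100 + 1| = |-99| = 99; 99 ≤ 0 — FAILS
x = -100: LHS = |-(-100) + 1| = |101| = 101; 101 ≤ 0 — FAILS

Answer: No, fails for both x = 100 and x = -100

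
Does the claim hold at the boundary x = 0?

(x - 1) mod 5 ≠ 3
x = 0: LHS = (0 - 1) mod 5 = (-1) mod 5 = 4; 4 ≠ 3 — holds

The relation is satisfied at x = 0.

Answer: Yes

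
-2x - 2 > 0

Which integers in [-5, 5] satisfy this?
Holds for: {-5, -4, -3, -2}
Fails for: {-1, 0, 1, 2, 3, 4, 5}

Answer: {-5, -4, -3, -2}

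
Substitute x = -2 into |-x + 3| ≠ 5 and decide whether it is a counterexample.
Substitute x = -2 into the relation:
x = -2: LHS = |-(-2) + 3| = |5| = 5; 5 ≠ 5 — FAILS

Since the claim fails at x = -2, this value is a counterexample.

Answer: Yes, x = -2 is a counterexample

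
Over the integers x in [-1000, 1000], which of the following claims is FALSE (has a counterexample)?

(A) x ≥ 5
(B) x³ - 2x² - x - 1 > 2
(A) x = 0: 0 ≥ 5 — FAILS
(B) x = 0: LHS = 0³ - 2·0² - 0 - 1 = -1; -1 > 2 — FAILS

Answer: Both A and B are false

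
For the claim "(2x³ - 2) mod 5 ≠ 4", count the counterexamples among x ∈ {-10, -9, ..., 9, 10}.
Counterexamples in [-10, 10]: {-8, -3, 2, 7}.

Counting them gives 4 values.

Answer: 4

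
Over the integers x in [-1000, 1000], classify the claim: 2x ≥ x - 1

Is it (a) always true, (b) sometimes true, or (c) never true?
Holds at x = 0: LHS = 2·0 = 0, RHS = 0 - 1 = -1; 0 ≥ -1 — holds
Fails at x = -2: LHS = 2·(-2) = -4, RHS = (-2) - 1 = -3; -4 ≥ -3 — FAILS
It is satisfied by some integers in the range but not all.

Answer: Sometimes true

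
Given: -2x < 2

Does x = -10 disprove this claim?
Substitute x = -10 into the relation:
x = -10: LHS = -2·(-10) = 20; 20 < 2 — FAILS

Since the claim fails at x = -10, this value is a counterexample.

Answer: Yes, x = -10 is a counterexample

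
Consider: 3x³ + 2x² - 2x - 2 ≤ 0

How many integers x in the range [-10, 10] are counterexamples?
Counterexamples in [-10, 10]: {1, 2, 3, 4, 5, 6, 7, 8, 9, 10}.

Counting them gives 10 values.

Answer: 10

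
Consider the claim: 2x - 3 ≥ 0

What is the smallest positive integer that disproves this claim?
Testing positive integers:
x = 1: LHS = 2·1 - 3 = -1; -1 ≥ 0 — FAILS  ← smallest positive counterexample

Answer: x = 1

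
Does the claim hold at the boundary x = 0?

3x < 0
x = 0: LHS = 3·0 = 0; 0 < 0 — FAILS

The relation fails at x = 0, so x = 0 is a counterexample.

Answer: No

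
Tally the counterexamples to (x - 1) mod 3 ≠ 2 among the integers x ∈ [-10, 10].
Counterexamples in [-10, 10]: {-9, -6, -3, 0, 3, 6, 9}.

Counting them gives 7 values.

Answer: 7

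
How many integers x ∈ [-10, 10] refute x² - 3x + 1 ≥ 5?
Counterexamples in [-10, 10]: {0, 1, 2, 3}.

Counting them gives 4 values.

Answer: 4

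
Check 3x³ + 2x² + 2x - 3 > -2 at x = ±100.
x = 100: LHS = 3·100³ + 2·100² + 2·100 - 3 = 3020197; 3020197 > -2 — holds
x = -100: LHS = 3·(-100)³ + 2·(-100)² + 2·(-100) - 3 = -2980203; -2980203 > -2 — FAILS

Answer: Partially: holds for x = 100, fails for x = -100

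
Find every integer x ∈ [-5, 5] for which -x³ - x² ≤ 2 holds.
Holds for: {-1, 0, 1, 2, 3, 4, 5}
Fails for: {-5, -4, -3, -2}

Answer: {-1, 0, 1, 2, 3, 4, 5}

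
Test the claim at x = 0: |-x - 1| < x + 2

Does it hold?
x = 0: LHS = |-0 - 1| = |-1| = 1, RHS = 0 + 2 = 2; 1 < 2 — holds

The relation is satisfied at x = 0.

Answer: Yes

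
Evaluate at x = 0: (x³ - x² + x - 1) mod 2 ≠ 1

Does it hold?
x = 0: LHS = (0³ - 0² + 0 - 1) mod 2 = (-1) mod 2 = 1; 1 ≠ 1 — FAILS

The relation fails at x = 0, so x = 0 is a counterexample.

Answer: No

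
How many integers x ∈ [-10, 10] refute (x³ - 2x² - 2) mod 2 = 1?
Counterexamples in [-10, 10]: {-10, -8, -6, -4, -2, 0, 2, 4, 6, 8, 10}.

Counting them gives 11 values.

Answer: 11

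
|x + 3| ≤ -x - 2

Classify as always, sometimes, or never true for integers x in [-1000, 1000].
Holds at x = -3: LHS = |(-3) + 3| = |0| = 0, RHS = -(-3) - 2 = 1; 0 ≤ 1 — holds
Fails at x = 0: LHS = |0 + 3| = |3| = 3, RHS = -0 - 2 = -2; 3 ≤ -2 — FAILS
It is satisfied by some integers in the range but not all.

Answer: Sometimes true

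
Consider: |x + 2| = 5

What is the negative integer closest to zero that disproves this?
Testing negative integers from -1 downward:
x = -1: LHS = |(-1) + 2| = |1| = 1; 1 = 5 — FAILS  ← closest negative counterexample to 0

Answer: x = -1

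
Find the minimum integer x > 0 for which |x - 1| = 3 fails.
Testing positive integers:
x = 1: LHS = |1 - 1| = |0| = 0; 0 = 3 — FAILS  ← smallest positive counterexample

Answer: x = 1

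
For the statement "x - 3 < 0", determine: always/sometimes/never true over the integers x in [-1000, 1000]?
Holds at x = 0: LHS = 0 - 3 = -3; -3 < 0 — holds
Fails at x = 3: LHS = 3 - 3 = 0; 0 < 0 — FAILS
It is satisfied by some integers in the range but not all.

Answer: Sometimes true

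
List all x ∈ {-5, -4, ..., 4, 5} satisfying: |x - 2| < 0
An absolute value is never negative, so the left side is ≥ 0 for every x, while the right side is 0. Tightest case in [-5, 5] is x = 2:
x = 2: LHS = |2 - 2| = |0| = 0; 0 < 0 — FAILS
Hence LHS − RHS is never negative, i.e. LHS ≥ RHS throughout, so the claimed relation (<) fails for every integer in [-5, 5].

Answer: None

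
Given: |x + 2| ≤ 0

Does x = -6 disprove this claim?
Substitute x = -6 into the relation:
x = -6: LHS = |(-6) + 2| = |-4| = 4; 4 ≤ 0 — FAILS

Since the claim fails at x = -6, this value is a counterexample.

Answer: Yes, x = -6 is a counterexample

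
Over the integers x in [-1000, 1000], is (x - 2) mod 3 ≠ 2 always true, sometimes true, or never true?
Holds at x = 0: LHS = (0 - 2) mod 3 = (-2) mod 3 = 1; 1 ≠ 2 — holds
Fails at x = 1: LHS = (1 - 2) mod 3 = (-1) mod 3 = 2; 2 ≠ 2 — FAILS
It is satisfied by some integers in the range but not all.

Answer: Sometimes true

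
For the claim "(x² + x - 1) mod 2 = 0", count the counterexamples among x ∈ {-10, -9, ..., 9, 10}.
Counterexamples in [-10, 10]: {-10, -9, -8, -7, -6, -5, -4, -3, -2, -1, 0, 1, 2, 3, 4, 5, 6, 7, 8, 9, 10}.

Counting them gives 21 values.

Answer: 21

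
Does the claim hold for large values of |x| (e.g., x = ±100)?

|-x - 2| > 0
x = 100: LHS = |-100 - 2| = |-102| = 102; 102 > 0 — holds
x = -100: LHS = |-(-100) - 2| = |98| = 98; 98 > 0 — holds

Answer: Yes, holds for both x = 100 and x = -100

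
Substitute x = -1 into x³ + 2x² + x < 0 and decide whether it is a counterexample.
Substitute x = -1 into the relation:
x = -1: LHS = (-1)³ + 2·(-1)² + (-1) = 0; 0 < 0 — FAILS

Since the claim fails at x = -1, this value is a counterexample.

Answer: Yes, x = -1 is a counterexample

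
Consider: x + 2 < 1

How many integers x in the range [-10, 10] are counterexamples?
Counterexamples in [-10, 10]: {-1, 0, 1, 2, 3, 4, 5, 6, 7, 8, 9, 10}.

Counting them gives 12 values.

Answer: 12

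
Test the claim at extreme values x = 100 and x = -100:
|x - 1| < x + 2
x = 100: LHS = |100 - 1| = |99| = 99, RHS = 100 + 2 = 102; 99 < 102 — holds
x = -100: LHS = |(-100) - 1| = |-101| = 101, RHS = (-100) + 2 = -98; 101 < -98 — FAILS

Answer: Partially: holds for x = 100, fails for x = -100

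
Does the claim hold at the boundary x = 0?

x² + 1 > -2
x = 0: LHS = 0² + 1 = 1; 1 > -2 — holds

The relation is satisfied at x = 0.

Answer: Yes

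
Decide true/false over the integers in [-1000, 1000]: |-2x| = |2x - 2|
The claim fails at x = 0:
x = 0: LHS = |-2·0| = |0| = 0, RHS = |2·0 - 2| = |-2| = 2; 0 = 2 — FAILS

Because a single integer refutes it, the statement is false.

Answer: False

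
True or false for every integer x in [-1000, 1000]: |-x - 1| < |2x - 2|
The claim fails at x = 1:
x = 1: LHS = |-1 - 1| = |-2| = 2, RHS = |2·1 - 2| = |0| = 0; 2 < 0 — FAILS

Because a single integer refutes it, the statement is false.

Answer: False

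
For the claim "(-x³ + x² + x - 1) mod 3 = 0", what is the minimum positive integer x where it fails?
Testing positive integers:
x = 1: LHS = (-1³ + 1² + 1 - 1) mod 3 = 0 mod 3 = 0; 0 = 0 — holds
x = 2: LHS = (-2³ + 2² + 2 - 1) mod 3 = (-3) mod 3 = 0; 0 = 0 — holds
x = 3: LHS = (-3³ + 3² + 3 - 1) mod 3 = (-16) mod 3 = 2; 2 = 0 — FAILS  ← smallest positive counterexample

Answer: x = 3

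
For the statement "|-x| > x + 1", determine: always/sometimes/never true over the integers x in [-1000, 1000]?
Holds at x = -1: LHS = |-(-1)| = |1| = 1, RHS = (-1) + 1 = 0; 1 > 0 — holds
Fails at x = 0: LHS = |-0| = |0| = 0, RHS = 0 + 1 = 1; 0 > 1 — FAILS
It is satisfied by some integers in the range but not all.

Answer: Sometimes true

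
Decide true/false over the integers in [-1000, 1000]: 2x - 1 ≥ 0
The claim fails at x = 0:
x = 0: LHS = 2·0 - 1 = -1; -1 ≥ 0 — FAILS

Because a single integer refutes it, the statement is false.

Answer: False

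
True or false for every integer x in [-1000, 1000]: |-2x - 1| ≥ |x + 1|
Over all integers in [-1000, 1000], LHS − RHS is smallest at x = 0, where it equals 0:
x = 0: LHS = |-2·0 - 1| = |-1| = 1, RHS = |0 + 1| = |1| = 1; 1 ≥ 1 — holds
At the ends of the range:
x = -1000: LHS = |-2·(-1000) - 1| = |1999| = 1999, RHS = |(-1000) + 1| = |-999| = 999; 1999 ≥ 999 — holds
x = 1000: LHS = |-2·1000 - 1| = |-2001| = 2001, RHS = |1000 + 1| = |1001| = 1001; 2001 ≥ 1001 — holds
Hence LHS − RHS is never negative, i.e. LHS ≥ RHS throughout, so the relation holds for every integer in [-1000, 1000].

No counterexample exists.

Answer: True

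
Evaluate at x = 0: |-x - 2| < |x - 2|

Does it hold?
x = 0: LHS = |-0 - 2| = |-2| = 2, RHS = |0 - 2| = |-2| = 2; 2 < 2 — FAILS

The relation fails at x = 0, so x = 0 is a counterexample.

Answer: No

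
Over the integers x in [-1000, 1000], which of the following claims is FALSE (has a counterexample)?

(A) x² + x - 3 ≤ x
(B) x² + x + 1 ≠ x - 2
(A) x = 2: LHS = 2² + 2 - 3 = 3; 3 ≤ 2 — FAILS

(B) Over all integers in [-1000, 1000], LHS − RHS is always positive; it is smallest at x = 0, where it equals 3:
x = 0: LHS = 0² + 0 + 1 = 1, RHS = 0 - 2 = -2; 1 ≠ -2 — holds
At the ends of the range:
x = -1000: LHS = (-1000)² + (-1000) + 1 = 999001, RHS = (-1000) - 2 = -1002; 999001 ≠ -1002 — holds
x = 1000: LHS = 1000² + 1000 + 1 = 1001001, RHS = 1000 - 2 = 998; 1001001 ≠ 998 — holds
Hence LHS − RHS is never 0, i.e. the two sides are never equal, so the relation holds for every integer in [-1000, 1000].

Only (A) has a counterexample.

Answer: A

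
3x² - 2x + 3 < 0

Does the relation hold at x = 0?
x = 0: LHS = 3·0² - 2·0 + 3 = 3; 3 < 0 — FAILS

The relation fails at x = 0, so x = 0 is a counterexample.

Answer: No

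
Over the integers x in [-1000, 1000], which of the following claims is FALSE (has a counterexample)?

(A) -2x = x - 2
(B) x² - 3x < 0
(A) x = 0: LHS = -2·0 = 0, RHS = 0 - 2 = -2; 0 = -2 — FAILS
(B) x = 0: LHS = 0² - 3·0 = 0; 0 < 0 — FAILS

Answer: Both A and B are false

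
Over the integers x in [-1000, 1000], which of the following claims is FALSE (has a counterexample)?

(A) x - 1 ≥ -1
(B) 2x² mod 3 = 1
(A) x = -1: LHS = (-1) - 1 = -2; -2 ≥ -1 — FAILS
(B) x = 0: LHS = (2·0²) mod 3 = 0 mod 3 = 0; 0 = 1 — FAILS

Answer: Both A and B are false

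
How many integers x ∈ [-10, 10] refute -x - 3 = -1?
Counterexamples in [-10, 10]: {-10, -9, -8, -7, -6, -5, -4, -3, -1, 0, 1, 2, 3, 4, 5, 6, 7, 8, 9, 10}.

Counting them gives 20 values.

Answer: 20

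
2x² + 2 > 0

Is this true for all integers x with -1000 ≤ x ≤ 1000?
Over all integers in [-1000, 1000], LHS − RHS is smallest at x = 0, where it equals 2:
x = 0: LHS = 2·0² + 2 = 2; 2 > 0 — holds
At the ends of the range:
x = -1000: LHS = 2·(-1000)² + 2 = 2000002; 2000002 > 0 — holds
x = 1000: LHS = 2·1000² + 2 = 2000002; 2000002 > 0 — holds
Hence LHS − RHS is never zero or negative, i.e. LHS > RHS throughout, so the relation holds for every integer in [-1000, 1000].

No counterexample exists.

Answer: True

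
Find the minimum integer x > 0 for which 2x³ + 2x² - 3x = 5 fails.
Testing positive integers:
x = 1: LHS = 2·1³ + 2·1² - 3·1 = 1; 1 = 5 — FAILS  ← smallest positive counterexample

Answer: x = 1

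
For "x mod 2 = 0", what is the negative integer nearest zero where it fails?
Testing negative integers from -1 downward:
x = -1: LHS = (-1) mod 2 = 1; 1 = 0 — FAILS  ← closest negative counterexample to 0

Answer: x = -1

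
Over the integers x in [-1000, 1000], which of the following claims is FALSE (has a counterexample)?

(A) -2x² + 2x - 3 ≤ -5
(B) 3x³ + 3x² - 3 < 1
(A) x = 0: LHS = -2·0² + 2·0 - 3 = -3; -3 ≤ -5 — FAILS
(B) x = 1: LHS = 3·1³ + 3·1² - 3 = 3; 3 < 1 — FAILS

Answer: Both A and B are false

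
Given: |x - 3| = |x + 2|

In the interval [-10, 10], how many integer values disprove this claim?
Counterexamples in [-10, 10]: {-10, -9, -8, -7, -6, -5, -4, -3, -2, -1, 0, 1, 2, 3, 4, 5, 6, 7, 8, 9, 10}.

Counting them gives 21 values.

Answer: 21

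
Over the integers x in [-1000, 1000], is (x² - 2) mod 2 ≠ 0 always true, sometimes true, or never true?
Holds at x = 1: LHS = (1² - 2) mod 2 = (-1) mod 2 = 1; 1 ≠ 0 — holds
Fails at x = 0: LHS = (0² - 2) mod 2 = (-2) mod 2 = 0; 0 ≠ 0 — FAILS
It is satisfied by some integers in the range but not all.

Answer: Sometimes true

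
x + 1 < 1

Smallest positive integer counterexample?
Testing positive integers:
x = 1: LHS = 1 + 1 = 2; 2 < 1 — FAILS  ← smallest positive counterexample

Answer: x = 1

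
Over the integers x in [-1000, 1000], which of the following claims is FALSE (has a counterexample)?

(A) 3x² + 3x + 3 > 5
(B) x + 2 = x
(A) x = 0: LHS = 3·0² + 3·0 + 3 = 3; 3 > 5 — FAILS
(B) x = 0: LHS = 0 + 2 = 2; 2 = 0 — FAILS

Answer: Both A and B are false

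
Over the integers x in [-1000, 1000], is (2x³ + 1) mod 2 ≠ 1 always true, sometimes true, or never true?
For a polynomial with integer coefficients, its value mod 2 depends only on x mod 2, so it suffices to check one representative of each residue class, x = 0, 1:
x = 0: LHS = (2·0³ + 1) mod 2 = 1 mod 2 = 1; 1 ≠ 1 — FAILS
x = 1: LHS = (2·1³ + 1) mod 2 = 3 mod 2 = 1; 1 ≠ 1 — FAILS
The relation fails in every residue class, so the claimed relation (≠) fails for every integer in [-1000, 1000].

No integer in the range satisfies it.

Answer: Never true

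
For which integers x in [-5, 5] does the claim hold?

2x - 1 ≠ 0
Track d = LHS − RHS over the integers in [-5, 5]. Equality would need d = 0, but d changes sign only between consecutive integers, jumping over 0:
x = 0: LHS = 2·0 - 1 = -1; -1 ≠ 0 — holds  (d = -1)
x = 1: LHS = 2·1 - 1 = 1; 1 ≠ 0 — holds  (d = 1)
Away from these crossings d keeps a constant sign, and checking every integer in [-5, 5] confirms d ≠ 0 throughout. Hence the two sides are never equal, so the relation holds for every integer in [-5, 5].

Answer: All integers in [-5, 5]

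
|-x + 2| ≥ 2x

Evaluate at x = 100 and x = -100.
x = 100: LHS = |-100 + 2| = |-98| = 98, RHS = 2·100 = 200; 98 ≥ 200 — FAILS
x = -100: LHS = |-(-100) + 2| = |102| = 102, RHS = 2·(-100) = -200; 102 ≥ -200 — holds

Answer: Partially: fails for x = 100, holds for x = -100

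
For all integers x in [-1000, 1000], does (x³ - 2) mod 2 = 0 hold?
The claim fails at x = 1:
x = 1: LHS = (1³ - 2) mod 2 = (-1) mod 2 = 1; 1 = 0 — FAILS

Because a single integer refutes it, the statement is false.

Answer: False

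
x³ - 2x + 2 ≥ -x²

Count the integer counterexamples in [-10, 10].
Counterexamples in [-10, 10]: {-10, -9, -8, -7, -6, -5, -4, -3}.

Counting them gives 8 values.

Answer: 8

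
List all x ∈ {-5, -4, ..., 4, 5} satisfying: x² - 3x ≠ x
Holds for: {-5, -4, -3, -2, -1, 1, 2, 3, 5}
Fails for: {0, 4}

Answer: {-5, -4, -3, -2, -1, 1, 2, 3, 5}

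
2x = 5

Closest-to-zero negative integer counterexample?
Testing negative integers from -1 downward:
x = -1: LHS = 2·(-1) = -2; -2 = 5 — FAILS  ← closest negative counterexample to 0

Answer: x = -1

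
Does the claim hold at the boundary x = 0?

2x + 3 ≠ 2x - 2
x = 0: LHS = 2·0 + 3 = 3, RHS = 2·0 - 2 = -2; 3 ≠ -2 — holds

The relation is satisfied at x = 0.

Answer: Yes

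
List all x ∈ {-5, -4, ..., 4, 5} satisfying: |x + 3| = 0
Holds for: {-3}
Fails for: {-5, -4, -2, -1, 0, 1, 2, 3, 4, 5}

Answer: {-3}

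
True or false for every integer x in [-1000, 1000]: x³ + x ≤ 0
The claim fails at x = 1:
x = 1: LHS = 1³ + 1 = 2; 2 ≤ 0 — FAILS

Because a single integer refutes it, the statement is false.

Answer: False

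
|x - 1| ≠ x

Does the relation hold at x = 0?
x = 0: LHS = |0 - 1| = |-1| = 1; 1 ≠ 0 — holds

The relation is satisfied at x = 0.

Answer: Yes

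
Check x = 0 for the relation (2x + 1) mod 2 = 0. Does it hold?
x = 0: LHS = (2·0 + 1) mod 2 = 1 mod 2 = 1; 1 = 0 — FAILS

The relation fails at x = 0, so x = 0 is a counterexample.

Answer: No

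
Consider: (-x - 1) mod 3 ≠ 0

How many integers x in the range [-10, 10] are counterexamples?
Counterexamples in [-10, 10]: {-10, -7, -4, -1, 2, 5, 8}.

Counting them gives 7 values.

Answer: 7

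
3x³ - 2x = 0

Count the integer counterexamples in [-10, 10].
Counterexamples in [-10, 10]: {-10, -9, -8, -7, -6, -5, -4, -3, -2, -1, 1, 2, 3, 4, 5, 6, 7, 8, 9, 10}.

Counting them gives 20 values.

Answer: 20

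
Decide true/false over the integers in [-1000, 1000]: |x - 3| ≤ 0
The claim fails at x = 0:
x = 0: LHS = |0 - 3| = |-3| = 3; 3 ≤ 0 — FAILS

Because a single integer refutes it, the statement is false.

Answer: False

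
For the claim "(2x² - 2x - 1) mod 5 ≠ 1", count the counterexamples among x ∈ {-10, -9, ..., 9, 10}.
Counterexamples in [-10, 10]: {-7, -2, 3, 8}.

Counting them gives 4 values.

Answer: 4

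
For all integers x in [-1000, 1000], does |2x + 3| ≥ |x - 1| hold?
The claim fails at x = -1:
x = -1: LHS = |2·(-1) + 3| = |1| = 1, RHS = |(-1) - 1| = |-2| = 2; 1 ≥ 2 — FAILS

Because a single integer refutes it, the statement is false.

Answer: False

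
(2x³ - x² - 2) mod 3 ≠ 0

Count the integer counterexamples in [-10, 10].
For a polynomial with integer coefficients, its value mod 3 depends only on x mod 3, so it suffices to check one representative of each residue class, x = 0, 1, 2:
x = 0: LHS = (2·0³ - 0² - 2) mod 3 = (-2) mod 3 = 1; 1 ≠ 0 — holds
x = 1: LHS = (2·1³ - 1² - 2) mod 3 = (-1) mod 3 = 2; 2 ≠ 0 — holds
x = 2: LHS = (2·2³ - 2² - 2) mod 3 = 10 mod 3 = 1; 1 ≠ 0 — holds
The relation holds in every residue class, so the relation holds for every integer in [-10, 10].

No counterexample appears in that range.

Answer: 0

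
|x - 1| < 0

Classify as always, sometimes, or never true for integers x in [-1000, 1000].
An absolute value is never negative, so the left side is ≥ 0 for every x, while the right side is 0. Tightest case in [-1000, 1000] is x = 1:
x = 1: LHS = |1 - 1| = |0| = 0; 0 < 0 — FAILS
Hence LHS − RHS is never negative, i.e. LHS ≥ RHS throughout, so the claimed relation (<) fails for every integer in [-1000, 1000].

No integer in the range satisfies it.

Answer: Never true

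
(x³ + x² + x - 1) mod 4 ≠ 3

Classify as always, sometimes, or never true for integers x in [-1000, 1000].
Holds at x = 1: LHS = (1³ + 1² + 1 - 1) mod 4 = 2 mod 4 = 2; 2 ≠ 3 — holds
Fails at x = 0: LHS = (0³ + 0² + 0 - 1) mod 4 = (-1) mod 4 = 3; 3 ≠ 3 — FAILS
It is satisfied by some integers in the range but not all.

Answer: Sometimes true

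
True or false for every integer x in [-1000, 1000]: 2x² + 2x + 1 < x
The claim fails at x = 0:
x = 0: LHS = 2·0² + 2·0 + 1 = 1; 1 < 0 — FAILS

Because a single integer refutes it, the statement is false.

Answer: False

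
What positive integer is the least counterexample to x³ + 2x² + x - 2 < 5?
Testing positive integers:
x = 1: LHS = 1³ + 2·1² + 1 - 2 = 2; 2 < 5 — holds
x = 2: LHS = 2³ + 2·2² + 2 - 2 = 16; 16 < 5 — FAILS  ← smallest positive counterexample

Answer: x = 2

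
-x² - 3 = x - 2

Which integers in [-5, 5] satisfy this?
Over all integers in [-5, 5], LHS − RHS is always negative; it is closest to 0 at x = 0, where it equals -1:
x = 0: LHS = -0² - 3 = -3, RHS = 0 - 2 = -2; -3 = -2 — FAILS
At the ends of the range:
x = -5: LHS = -(-5)² - 3 = -28, RHS = (-5) - 2 = -7; -28 = -7 — FAILS
x = 5: LHS = -5² - 3 = -28, RHS = 5 - 2 = 3; -28 = 3 — FAILS
Hence LHS − RHS is never 0, i.e. the two sides are never equal, so the claimed relation (=) fails for every integer in [-5, 5].

Answer: None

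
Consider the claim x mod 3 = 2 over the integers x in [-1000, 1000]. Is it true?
The claim fails at x = 0:
x = 0: LHS = 0 mod 3 = 0; 0 = 2 — FAILS

Because a single integer refutes it, the statement is false.

Answer: False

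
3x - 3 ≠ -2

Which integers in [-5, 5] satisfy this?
Track d = LHS − RHS over the integers in [-5, 5]. Equality would need d = 0, but d changes sign only between consecutive integers, jumping over 0:
x = 0: LHS = 3·0 - 3 = -3; -3 ≠ -2 — holds  (d = -1)
x = 1: LHS = 3·1 - 3 = 0; 0 ≠ -2 — holds  (d = 2)
Away from these crossings d keeps a constant sign, and checking every integer in [-5, 5] confirms d ≠ 0 throughout. Hence the two sides are never equal, so the relation holds for every integer in [-5, 5].

Answer: All integers in [-5, 5]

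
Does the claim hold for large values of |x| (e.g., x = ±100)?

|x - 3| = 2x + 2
x = 100: LHS = |100 - 3| = |97| = 97, RHS = 2·100 + 2 = 202; 97 = 202 — FAILS
x = -100: LHS = |(-100) - 3| = |-103| = 103, RHS = 2·(-100) + 2 = -198; 103 = -198 — FAILS

Answer: No, fails for both x = 100 and x = -100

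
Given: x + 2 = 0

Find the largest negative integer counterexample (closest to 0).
Testing negative integers from -1 downward:
x = -1: LHS = (-1) + 2 = 1; 1 = 0 — FAILS  ← closest negative counterexample to 0

Answer: x = -1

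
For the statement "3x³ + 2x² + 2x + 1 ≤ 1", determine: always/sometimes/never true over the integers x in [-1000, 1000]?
Holds at x = 0: LHS = 3·0³ + 2·0² + 2·0 + 1 = 1; 1 ≤ 1 — holds
Fails at x = 1: LHS = 3·1³ + 2·1² + 2·1 + 1 = 8; 8 ≤ 1 — FAILS
It is satisfied by some integers in the range but not all.

Answer: Sometimes true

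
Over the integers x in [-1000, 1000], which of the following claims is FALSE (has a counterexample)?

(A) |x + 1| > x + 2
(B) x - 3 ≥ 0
(A) x = 0: LHS = |0 + 1| = |1| = 1, RHS = 0 + 2 = 2; 1 > 2 — FAILS
(B) x = 0: LHS = 0 - 3 = -3; -3 ≥ 0 — FAILS

Answer: Both A and B are false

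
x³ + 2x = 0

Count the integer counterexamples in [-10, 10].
Counterexamples in [-10, 10]: {-10, -9, -8, -7, -6, -5, -4, -3, -2, -1, 1, 2, 3, 4, 5, 6, 7, 8, 9, 10}.

Counting them gives 20 values.

Answer: 20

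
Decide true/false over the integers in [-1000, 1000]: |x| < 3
The claim fails at x = 3:
x = 3: LHS = |3| = 3; 3 < 3 — FAILS

Because a single integer refutes it, the statement is false.

Answer: False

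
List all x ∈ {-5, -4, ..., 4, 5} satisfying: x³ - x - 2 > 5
Holds for: {3, 4, 5}
Fails for: {-5, -4, -3, -2, -1, 0, 1, 2}

Answer: {3, 4, 5}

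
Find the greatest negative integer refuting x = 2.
Testing negative integers from -1 downward:
x = -1: -1 = 2 — FAILS  ← closest negative counterexample to 0

Answer: x = -1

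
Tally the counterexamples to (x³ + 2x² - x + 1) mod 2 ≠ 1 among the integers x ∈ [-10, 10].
Counterexamples in [-10, 10]: {-10, -9, -8, -7, -6, -5, -4, -3, -2, -1, 0, 1, 2, 3, 4, 5, 6, 7, 8, 9, 10}.

Counting them gives 21 values.

Answer: 21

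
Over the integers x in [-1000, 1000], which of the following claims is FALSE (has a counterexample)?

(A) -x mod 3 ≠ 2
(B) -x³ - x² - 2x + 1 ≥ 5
(A) x = 1: LHS = (-1) mod 3 = 2; 2 ≠ 2 — FAILS
(B) x = 0: LHS = -0³ - 0² - 2·0 + 1 = 1; 1 ≥ 5 — FAILS

Answer: Both A and B are false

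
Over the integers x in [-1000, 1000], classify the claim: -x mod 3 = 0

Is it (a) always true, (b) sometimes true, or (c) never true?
Holds at x = 0: LHS = (-0) mod 3 = 0 mod 3 = 0; 0 = 0 — holds
Fails at x = 1: LHS = (-1) mod 3 = 2; 2 = 0 — FAILS
It is satisfied by some integers in the range but not all.

Answer: Sometimes true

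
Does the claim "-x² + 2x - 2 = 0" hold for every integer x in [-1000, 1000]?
The claim fails at x = 0:
x = 0: LHS = -0² + 2·0 - 2 = -2; -2 = 0 — FAILS

Because a single integer refutes it, the statement is false.

Answer: False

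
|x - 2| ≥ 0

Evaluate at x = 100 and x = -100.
x = 100: LHS = |100 - 2| = |98| = 98; 98 ≥ 0 — holds
x = -100: LHS = |(-100) - 2| = |-102| = 102; 102 ≥ 0 — holds

Answer: Yes, holds for both x = 100 and x = -100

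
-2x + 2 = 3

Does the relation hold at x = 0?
x = 0: LHS = -2·0 + 2 = 2; 2 = 3 — FAILS

The relation fails at x = 0, so x = 0 is a counterexample.

Answer: No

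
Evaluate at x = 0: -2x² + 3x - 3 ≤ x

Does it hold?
x = 0: LHS = -2·0² + 3·0 - 3 = -3; -3 ≤ 0 — holds

The relation is satisfied at x = 0.

Answer: Yes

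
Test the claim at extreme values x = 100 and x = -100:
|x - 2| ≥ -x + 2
x = 100: LHS = |100 - 2| = |98| = 98, RHS = -100 + 2 = -98; 98 ≥ -98 — holds
x = -100: LHS = |(-100) - 2| = |-102| = 102, RHS = -(-100) + 2 = 102; 102 ≥ 102 — holds

Answer: Yes, holds for both x = 100 and x = -100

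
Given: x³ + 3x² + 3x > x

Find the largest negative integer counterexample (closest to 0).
Testing negative integers from -1 downward:
x = -1: LHS = (-1)³ + 3·(-1)² + 3·(-1) = -1; -1 > -1 — FAILS  ← closest negative counterexample to 0

Answer: x = -1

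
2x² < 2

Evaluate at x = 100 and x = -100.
x = 100: LHS = 2·100² = 20000; 20000 < 2 — FAILS
x = -100: LHS = 2·(-100)² = 20000; 20000 < 2 — FAILS

Answer: No, fails for both x = 100 and x = -100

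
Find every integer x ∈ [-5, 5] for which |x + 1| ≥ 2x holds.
Holds for: {-5, -4, -3, -2, -1, 0, 1}
Fails for: {2, 3, 4, 5}

Answer: {-5, -4, -3, -2, -1, 0, 1}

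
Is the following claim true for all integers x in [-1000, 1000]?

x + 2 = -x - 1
The claim fails at x = 0:
x = 0: LHS = 0 + 2 = 2, RHS = -0 - 1 = -1; 2 = -1 — FAILS

Because a single integer refutes it, the statement is false.

Answer: False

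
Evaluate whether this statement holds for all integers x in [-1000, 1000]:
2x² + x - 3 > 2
The claim fails at x = 0:
x = 0: LHS = 2·0² + 0 - 3 = -3; -3 > 2 — FAILS

Because a single integer refutes it, the statement is false.

Answer: False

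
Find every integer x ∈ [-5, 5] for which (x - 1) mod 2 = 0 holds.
Holds for: {-5, -3, -1, 1, 3, 5}
Fails for: {-4, -2, 0, 2, 4}

Answer: {-5, -3, -1, 1, 3, 5}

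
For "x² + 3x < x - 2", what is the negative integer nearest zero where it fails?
Testing negative integers from -1 downward:
x = -1: LHS = (-1)² + 3·(-1) = -2, RHS = (-1) - 2 = -3; -2 < -3 — FAILS  ← closest negative counterexample to 0

Answer: x = -1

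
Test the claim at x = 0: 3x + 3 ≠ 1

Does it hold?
x = 0: LHS = 3·0 + 3 = 3; 3 ≠ 1 — holds

The relation is satisfied at x = 0.

Answer: Yes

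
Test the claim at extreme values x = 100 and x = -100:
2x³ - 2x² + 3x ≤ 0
x = 100: LHS = 2·100³ - 2·100² + 3·100 = 1980300; 1980300 ≤ 0 — FAILS
x = -100: LHS = 2·(-100)³ - 2·(-100)² + 3·(-100) = -2020300; -2020300 ≤ 0 — holds

Answer: Partially: fails for x = 100, holds for x = -100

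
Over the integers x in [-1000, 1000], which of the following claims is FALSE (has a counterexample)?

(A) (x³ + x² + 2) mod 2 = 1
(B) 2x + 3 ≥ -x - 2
(A) x = 0: LHS = (0³ + 0² + 2) mod 2 = 2 mod 2 = 0; 0 = 1 — FAILS
(B) x = -2: LHS = 2·(-2) + 3 = -1, RHS = -(-2) - 2 = 0; -1 ≥ 0 — FAILS

Answer: Both A and B are false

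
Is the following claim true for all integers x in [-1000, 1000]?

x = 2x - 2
The claim fails at x = 0:
x = 0: RHS = 2·0 - 2 = -2; 0 = -2 — FAILS

Because a single integer refutes it, the statement is false.

Answer: False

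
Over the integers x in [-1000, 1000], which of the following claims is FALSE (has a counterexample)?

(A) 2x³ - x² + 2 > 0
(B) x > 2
(A) x = -1: LHS = 2·(-1)³ - (-1)² + 2 = -1; -1 > 0 — FAILS
(B) x = 0: 0 > 2 — FAILS

Answer: Both A and B are false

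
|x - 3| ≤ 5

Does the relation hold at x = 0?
x = 0: LHS = |0 - 3| = |-3| = 3; 3 ≤ 5 — holds

The relation is satisfied at x = 0.

Answer: Yes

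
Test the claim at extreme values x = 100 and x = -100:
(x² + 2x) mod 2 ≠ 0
x = 100: LHS = (100² + 2·100) mod 2 = 10200 mod 2 = 0; 0 ≠ 0 — FAILS
x = -100: LHS = ((-100)² + 2·(-100)) mod 2 = 9800 mod 2 = 0; 0 ≠ 0 — FAILS

Answer: No, fails for both x = 100 and x = -100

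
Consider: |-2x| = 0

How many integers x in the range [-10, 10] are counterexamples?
Counterexamples in [-10, 10]: {-10, -9, -8, -7, -6, -5, -4, -3, -2, -1, 1, 2, 3, 4, 5, 6, 7, 8, 9, 10}.

Counting them gives 20 values.

Answer: 20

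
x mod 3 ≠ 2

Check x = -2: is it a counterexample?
Substitute x = -2 into the relation:
x = -2: LHS = (-2) mod 3 = 1; 1 ≠ 2 — holds

The claim holds here, so x = -2 is not a counterexample. (A counterexample exists elsewhere, e.g. x = -1.)

Answer: No, x = -2 is not a counterexample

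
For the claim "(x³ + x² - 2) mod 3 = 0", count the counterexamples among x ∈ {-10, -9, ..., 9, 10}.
Counterexamples in [-10, 10]: {-10, -9, -7, -6, -4, -3, -1, 0, 2, 3, 5, 6, 8, 9}.

Counting them gives 14 values.

Answer: 14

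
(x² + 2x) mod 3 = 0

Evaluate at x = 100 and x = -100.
x = 100: LHS = (100² + 2·100) mod 3 = 10200 mod 3 = 0; 0 = 0 — holds
x = -100: LHS = ((-100)² + 2·(-100)) mod 3 = 9800 mod 3 = 2; 2 = 0 — FAILS

Answer: Partially: holds for x = 100, fails for x = -100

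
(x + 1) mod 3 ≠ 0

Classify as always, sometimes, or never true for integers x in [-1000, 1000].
Holds at x = 0: LHS = (0 + 1) mod 3 = 1 mod 3 = 1; 1 ≠ 0 — holds
Fails at x = -1: LHS = ((-1) + 1) mod 3 = 0 mod 3 = 0; 0 ≠ 0 — FAILS
It is satisfied by some integers in the range but not all.

Answer: Sometimes true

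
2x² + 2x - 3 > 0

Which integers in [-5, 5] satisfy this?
Holds for: {-5, -4, -3, -2, 1, 2, 3, 4, 5}
Fails for: {-1, 0}

Answer: {-5, -4, -3, -2, 1, 2, 3, 4, 5}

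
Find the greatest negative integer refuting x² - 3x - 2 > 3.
Testing negative integers from -1 downward:
x = -1: LHS = (-1)² - 3·(-1) - 2 = 2; 2 > 3 — FAILS  ← closest negative counterexample to 0

Answer: x = -1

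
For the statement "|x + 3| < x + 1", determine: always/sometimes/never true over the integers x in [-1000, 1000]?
Over all integers in [-1000, 1000], LHS − RHS is smallest at x = 0, where it equals 2:
x = 0: LHS = |0 + 3| = |3| = 3, RHS = 0 + 1 = 1; 3 < 1 — FAILS
At the ends of the range:
x = -1000: LHS = |(-1000) + 3| = |-997| = 997, RHS = (-1000) + 1 = -999; 997 < -999 — FAILS
x = 1000: LHS = |1000 + 3| = |1003| = 1003, RHS = 1000 + 1 = 1001; 1003 < 1001 — FAILS
Hence LHS − RHS is never negative, i.e. LHS ≥ RHS throughout, so the claimed relation (<) fails for every integer in [-1000, 1000].

No integer in the range satisfies it.

Answer: Never true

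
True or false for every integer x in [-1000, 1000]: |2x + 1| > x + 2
The claim fails at x = 0:
x = 0: LHS = |2·0 + 1| = |1| = 1, RHS = 0 + 2 = 2; 1 > 2 — FAILS

Because a single integer refutes it, the statement is false.

Answer: False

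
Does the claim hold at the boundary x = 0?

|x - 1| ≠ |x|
x = 0: LHS = |0 - 1| = |-1| = 1, RHS = |0| = 0; 1 ≠ 0 — holds

The relation is satisfied at x = 0.

Answer: Yes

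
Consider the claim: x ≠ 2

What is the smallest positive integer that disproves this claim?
Testing positive integers:
x = 1: 1 ≠ 2 — holds
x = 2: 2 ≠ 2 — FAILS  ← smallest positive counterexample

Answer: x = 2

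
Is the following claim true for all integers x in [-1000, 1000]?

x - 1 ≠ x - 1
The claim fails at x = 0:
x = 0: LHS = 0 - 1 = -1, RHS = 0 - 1 = -1; -1 ≠ -1 — FAILS

Because a single integer refutes it, the statement is false.

Answer: False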